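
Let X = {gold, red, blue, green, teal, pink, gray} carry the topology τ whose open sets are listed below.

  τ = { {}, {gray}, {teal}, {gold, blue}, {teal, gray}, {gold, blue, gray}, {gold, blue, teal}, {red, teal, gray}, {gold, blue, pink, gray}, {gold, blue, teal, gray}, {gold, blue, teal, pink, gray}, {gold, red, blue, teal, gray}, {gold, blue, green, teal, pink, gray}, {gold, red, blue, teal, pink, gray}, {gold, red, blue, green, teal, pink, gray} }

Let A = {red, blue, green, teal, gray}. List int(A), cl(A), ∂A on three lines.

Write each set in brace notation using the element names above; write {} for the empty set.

int(A) = {red, teal, gray}
cl(A)  = {gold, red, blue, green, teal, pink, gray}
∂A     = {gold, blue, green, pink}

open subsets of A: {}, {gray}, {teal}, {teal, gray}, {red, teal, gray}; so int(A) = {red, teal, gray}
closure: X∖int(X∖A) = X∖{} = {gold, red, blue, green, teal, pink, gray}
∂A = {gold, red, blue, green, teal, pink, gray} minus {red, teal, gray} = {gold, blue, green, pink}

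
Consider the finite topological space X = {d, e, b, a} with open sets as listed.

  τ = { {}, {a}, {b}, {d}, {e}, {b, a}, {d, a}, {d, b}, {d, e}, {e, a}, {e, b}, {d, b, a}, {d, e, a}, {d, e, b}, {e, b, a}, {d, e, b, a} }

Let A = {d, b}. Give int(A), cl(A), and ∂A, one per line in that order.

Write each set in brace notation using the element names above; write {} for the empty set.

opens ⊆ A: {}, {b}, {d}, {d, b}; union → int = {d, b}
complement {e, a}; its interior {e, a}; cl(A) = X∖{e, a} = {d, b}
boundary = {d, b} ∖ {d, b} = {}

int(A) = {d, b}
cl(A)  = {d, b}
∂A     = {}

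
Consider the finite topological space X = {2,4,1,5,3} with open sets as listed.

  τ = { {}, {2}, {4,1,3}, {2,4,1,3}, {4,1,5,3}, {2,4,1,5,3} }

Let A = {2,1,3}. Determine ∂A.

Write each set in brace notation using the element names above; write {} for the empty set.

open subsets of A: {}, {2}; so int(A) = {2}
closure: X∖int(X∖A) = X∖{} = {2,4,1,5,3}
∂A = {2,4,1,5,3} minus {2} = {4,1,5,3}

{4,1,5,3}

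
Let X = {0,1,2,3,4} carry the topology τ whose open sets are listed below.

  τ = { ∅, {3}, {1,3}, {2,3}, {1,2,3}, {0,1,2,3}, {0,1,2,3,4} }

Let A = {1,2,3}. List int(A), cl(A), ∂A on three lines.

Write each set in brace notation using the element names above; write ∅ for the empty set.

int(A) = {1,2,3}
cl(A)  = {0,1,2,3,4}
∂A     = {0,4}

U open, U⊆A: ∅, {3}, {2,3}, {1,3}, {1,2,3}. int(A) = ⋃ = {1,2,3}
X∖A={0,4}, int(X∖A)=∅, hence cl(A)={0,1,2,3,4}
∂A: remove int from cl → {0,4}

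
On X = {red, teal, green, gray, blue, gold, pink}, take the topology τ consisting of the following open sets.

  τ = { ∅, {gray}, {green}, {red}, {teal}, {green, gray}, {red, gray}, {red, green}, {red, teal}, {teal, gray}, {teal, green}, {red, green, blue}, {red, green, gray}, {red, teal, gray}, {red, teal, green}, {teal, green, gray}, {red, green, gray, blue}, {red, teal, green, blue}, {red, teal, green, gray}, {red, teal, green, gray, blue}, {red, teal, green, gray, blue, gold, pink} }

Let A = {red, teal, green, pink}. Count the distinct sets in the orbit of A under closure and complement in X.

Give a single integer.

8

complement {gray, blue, gold}; its interior {gray}; cl(A) = X∖{gray} = {red, teal, green, blue, gold, pink}
With k = closure, c = complement:
  1. A     = {red, teal, green, pink}
  2. kA    = {red, teal, green, blue, gold, pink}
  3. cA    = {gray, blue, gold}
  4. ckA   = {gray}
  5. kcA   = {gray, blue, gold, pink}
  6. kckA  = {gray, gold, pink}
  7. ckcA  = {red, teal, green}
  8. ckckA = {red, teal, green, blue}
k, c of each give nothing new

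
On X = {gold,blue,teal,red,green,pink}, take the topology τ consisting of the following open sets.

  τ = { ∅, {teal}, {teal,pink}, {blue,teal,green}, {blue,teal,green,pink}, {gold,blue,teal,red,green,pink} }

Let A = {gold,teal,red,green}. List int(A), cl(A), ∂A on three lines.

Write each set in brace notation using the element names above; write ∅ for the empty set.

int(A) = {teal}
cl(A)  = {gold,blue,teal,red,green,pink}
∂A     = {gold,blue,red,green,pink}

open subsets of A: ∅, {teal}; so int(A) = {teal}
closure: X∖int(X∖A) = X∖∅ = {gold,blue,teal,red,green,pink}
∂A = {gold,blue,teal,red,green,pink} minus {teal} = {gold,blue,red,green,pink}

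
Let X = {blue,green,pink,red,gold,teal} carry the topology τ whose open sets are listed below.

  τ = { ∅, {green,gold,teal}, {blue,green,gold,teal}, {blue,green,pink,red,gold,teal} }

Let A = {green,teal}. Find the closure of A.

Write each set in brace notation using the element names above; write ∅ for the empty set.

complement {blue,pink,red,gold}; its interior ∅; cl(A) = X∖∅ = {blue,green,pink,red,gold,teal}

{blue,green,pink,red,gold,teal}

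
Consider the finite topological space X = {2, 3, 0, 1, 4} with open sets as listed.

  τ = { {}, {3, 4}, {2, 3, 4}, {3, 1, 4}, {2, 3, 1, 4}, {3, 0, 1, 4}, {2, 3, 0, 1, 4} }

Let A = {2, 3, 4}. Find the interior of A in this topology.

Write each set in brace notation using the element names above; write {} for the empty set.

U open, U⊆A: {}, {3, 4}, {2, 3, 4}. int(A) = ⋃ = {2, 3, 4}

{2, 3, 4}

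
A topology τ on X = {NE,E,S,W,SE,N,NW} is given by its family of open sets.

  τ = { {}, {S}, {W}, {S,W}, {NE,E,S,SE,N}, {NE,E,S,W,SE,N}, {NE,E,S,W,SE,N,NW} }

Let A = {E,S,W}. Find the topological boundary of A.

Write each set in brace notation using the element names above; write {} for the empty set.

interior: largest open inside A is {S,W} (from {}, {W}, {S}, {S,W})
cl via duality: int({NE,SE,N,NW}) = {}, so X∖{} = {NE,E,S,W,SE,N,NW}
cl∖int = {NE,E,SE,N,NW}

{NE,E,SE,N,NW}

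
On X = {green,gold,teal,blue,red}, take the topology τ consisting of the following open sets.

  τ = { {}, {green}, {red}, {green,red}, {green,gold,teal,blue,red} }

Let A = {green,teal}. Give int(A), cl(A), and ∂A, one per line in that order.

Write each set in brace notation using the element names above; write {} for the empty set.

int(A) = {green}
cl(A)  = {green,gold,teal,blue}
∂A     = {gold,teal,blue}

interior: largest open inside A is {green} (from {}, {green})
cl via duality: int({gold,blue,red}) = {red}, so X∖{red} = {green,gold,teal,blue}
cl∖int = {gold,teal,blue}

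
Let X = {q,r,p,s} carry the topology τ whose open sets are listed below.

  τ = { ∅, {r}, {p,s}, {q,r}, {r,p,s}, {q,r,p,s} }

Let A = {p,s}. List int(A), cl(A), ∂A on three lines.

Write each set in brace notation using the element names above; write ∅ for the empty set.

int(A) = {p,s}
cl(A)  = {p,s}
∂A     = ∅

open subsets of A: ∅, {p,s}; so int(A) = {p,s}
closure: X∖int(X∖A) = X∖{q,r} = {p,s}
∂A = {p,s} minus {p,s} = ∅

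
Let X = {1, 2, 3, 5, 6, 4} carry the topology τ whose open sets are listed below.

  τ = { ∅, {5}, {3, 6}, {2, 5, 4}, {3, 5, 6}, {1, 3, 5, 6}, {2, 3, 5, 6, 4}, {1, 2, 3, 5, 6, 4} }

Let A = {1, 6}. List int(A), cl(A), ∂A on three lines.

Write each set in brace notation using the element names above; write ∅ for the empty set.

opens ⊆ A: ∅; union → int = ∅
complement {2, 3, 5, 4}; its interior {2, 5, 4}; cl(A) = X∖{2, 5, 4} = {1, 3, 6}
boundary = {1, 3, 6} ∖ ∅ = {1, 3, 6}

int(A) = ∅
cl(A)  = {1, 3, 6}
∂A     = {1, 3, 6}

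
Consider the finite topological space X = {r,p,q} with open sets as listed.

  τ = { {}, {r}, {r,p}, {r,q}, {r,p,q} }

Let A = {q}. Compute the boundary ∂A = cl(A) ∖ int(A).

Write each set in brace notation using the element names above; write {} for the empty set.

open subsets of A: {}; so int(A) = {}
closure: X∖int(X∖A) = X∖{r,p} = {q}
∂A = {q} minus {} = {q}

{q}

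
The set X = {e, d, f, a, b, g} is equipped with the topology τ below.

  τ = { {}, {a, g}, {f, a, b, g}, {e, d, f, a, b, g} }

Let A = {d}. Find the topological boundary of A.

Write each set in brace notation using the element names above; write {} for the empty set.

interior: largest open inside A is {} (from {})
cl via duality: int({e, f, a, b, g}) = {f, a, b, g}, so X∖{f, a, b, g} = {e, d}
cl∖int = {e, d}

{e, d}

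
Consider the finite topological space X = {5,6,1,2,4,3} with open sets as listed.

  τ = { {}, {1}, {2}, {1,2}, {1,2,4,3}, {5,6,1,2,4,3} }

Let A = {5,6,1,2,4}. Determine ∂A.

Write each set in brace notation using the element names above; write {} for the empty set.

opens ⊆ A: {}, {2}, {1}, {1,2}; union → int = {1,2}
complement {3}; its interior {}; cl(A) = X∖{} = {5,6,1,2,4,3}
boundary = {5,6,1,2,4,3} ∖ {1,2} = {5,6,4,3}

{5,6,4,3}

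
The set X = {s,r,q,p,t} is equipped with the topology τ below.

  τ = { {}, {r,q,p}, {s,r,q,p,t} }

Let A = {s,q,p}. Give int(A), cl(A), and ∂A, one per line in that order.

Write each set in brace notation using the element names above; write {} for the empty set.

int(A) = {}
cl(A)  = {s,r,q,p,t}
∂A     = {s,r,q,p,t}

opens ⊆ A: {}; union → int = {}
complement {r,t}; its interior {}; cl(A) = X∖{} = {s,r,q,p,t}
boundary = {s,r,q,p,t} ∖ {} = {s,r,q,p,t}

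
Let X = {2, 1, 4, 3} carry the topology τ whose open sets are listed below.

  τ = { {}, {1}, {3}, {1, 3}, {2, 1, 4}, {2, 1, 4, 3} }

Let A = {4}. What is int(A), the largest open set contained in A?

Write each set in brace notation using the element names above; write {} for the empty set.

open subsets of A: {}; so int(A) = {}

{}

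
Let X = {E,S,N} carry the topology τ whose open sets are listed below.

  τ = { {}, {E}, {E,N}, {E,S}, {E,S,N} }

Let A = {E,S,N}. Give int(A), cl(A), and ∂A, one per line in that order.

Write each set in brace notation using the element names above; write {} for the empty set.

interior: largest open inside A is {E,S,N} (from {}, {E}, {E,S}, {E,N}, {E,S,N})
cl via duality: int({}) = {}, so X∖{} = {E,S,N}
cl∖int = {}

int(A) = {E,S,N}
cl(A)  = {E,S,N}
∂A     = {}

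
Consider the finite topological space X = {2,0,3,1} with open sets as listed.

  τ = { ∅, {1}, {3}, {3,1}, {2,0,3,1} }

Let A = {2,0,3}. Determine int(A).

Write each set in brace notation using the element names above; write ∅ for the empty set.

U open, U⊆A: ∅, {3}. int(A) = ⋃ = {3}

{3}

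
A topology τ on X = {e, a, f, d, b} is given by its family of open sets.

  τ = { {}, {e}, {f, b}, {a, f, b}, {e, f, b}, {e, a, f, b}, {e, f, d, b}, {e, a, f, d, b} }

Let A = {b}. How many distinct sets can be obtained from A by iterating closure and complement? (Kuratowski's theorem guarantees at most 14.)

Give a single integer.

8

cl via duality: int({e, a, f, d}) = {e}, so X∖{e} = {a, f, d, b}
Write k for closure, c for complement:
  1. A     = {b}
  2. kA    = {a, f, d, b}
  3. cA    = {e, a, f, d}
  4. ckA   = {e}
  5. kcA   = {e, a, f, d, b}
  6. kckA  = {e, d}
  7. ckcA  = {}
  8. ckckA = {a, f, b}
applying k or c yields no new set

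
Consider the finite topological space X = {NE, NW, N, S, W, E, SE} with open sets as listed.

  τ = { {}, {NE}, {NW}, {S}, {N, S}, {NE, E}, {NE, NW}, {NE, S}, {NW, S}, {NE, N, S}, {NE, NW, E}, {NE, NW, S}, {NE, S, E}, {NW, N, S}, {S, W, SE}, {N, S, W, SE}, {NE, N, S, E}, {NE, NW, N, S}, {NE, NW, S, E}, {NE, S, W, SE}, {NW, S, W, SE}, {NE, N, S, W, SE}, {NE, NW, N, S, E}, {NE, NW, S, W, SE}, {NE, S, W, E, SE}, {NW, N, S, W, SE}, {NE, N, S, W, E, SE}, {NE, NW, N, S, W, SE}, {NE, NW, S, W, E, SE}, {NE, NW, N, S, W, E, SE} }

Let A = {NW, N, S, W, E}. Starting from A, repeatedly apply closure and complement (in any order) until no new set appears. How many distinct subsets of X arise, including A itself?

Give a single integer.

8

complement {NE, SE}; its interior {NE}; cl(A) = X∖{NE} = {NW, N, S, W, E, SE}
With k = closure, c = complement:
  1. A     = {NW, N, S, W, E}
  2. kA    = {NW, N, S, W, E, SE}
  3. cA    = {NE, SE}
  4. ckA   = {NE}
  5. kcA   = {NE, W, E, SE}
  6. kckA  = {NE, E}
  7. ckcA  = {NW, N, S}
  8. ckckA = {NW, N, S, W, SE}
k, c of each give nothing new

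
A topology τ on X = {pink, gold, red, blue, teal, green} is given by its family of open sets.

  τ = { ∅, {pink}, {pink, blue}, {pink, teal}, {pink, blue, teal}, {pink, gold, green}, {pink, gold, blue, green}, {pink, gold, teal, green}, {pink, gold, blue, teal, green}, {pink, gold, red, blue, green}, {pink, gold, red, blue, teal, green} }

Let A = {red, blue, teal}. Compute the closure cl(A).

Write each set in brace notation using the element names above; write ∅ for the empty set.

closure: X∖int(X∖A) = X∖{pink, gold, green} = {red, blue, teal}

{red, blue, teal}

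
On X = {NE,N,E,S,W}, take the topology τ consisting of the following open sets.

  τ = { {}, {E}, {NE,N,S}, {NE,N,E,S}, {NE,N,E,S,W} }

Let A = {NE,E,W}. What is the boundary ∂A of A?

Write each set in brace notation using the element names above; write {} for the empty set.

open subsets of A: {}, {E}; so int(A) = {E}
closure: X∖int(X∖A) = X∖{} = {NE,N,E,S,W}
∂A = {NE,N,E,S,W} minus {E} = {NE,N,S,W}

{NE,N,S,W}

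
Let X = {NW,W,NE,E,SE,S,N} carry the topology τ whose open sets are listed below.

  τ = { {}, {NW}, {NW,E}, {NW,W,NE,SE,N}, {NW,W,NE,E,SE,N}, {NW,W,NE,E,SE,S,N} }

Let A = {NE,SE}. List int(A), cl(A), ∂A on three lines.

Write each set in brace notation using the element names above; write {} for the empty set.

U open, U⊆A: {}. int(A) = ⋃ = {}
X∖A={NW,W,E,S,N}, int(X∖A)={NW,E}, hence cl(A)={W,NE,SE,S,N}
∂A: remove int from cl → {W,NE,SE,S,N}

int(A) = {}
cl(A)  = {W,NE,SE,S,N}
∂A     = {W,NE,SE,S,N}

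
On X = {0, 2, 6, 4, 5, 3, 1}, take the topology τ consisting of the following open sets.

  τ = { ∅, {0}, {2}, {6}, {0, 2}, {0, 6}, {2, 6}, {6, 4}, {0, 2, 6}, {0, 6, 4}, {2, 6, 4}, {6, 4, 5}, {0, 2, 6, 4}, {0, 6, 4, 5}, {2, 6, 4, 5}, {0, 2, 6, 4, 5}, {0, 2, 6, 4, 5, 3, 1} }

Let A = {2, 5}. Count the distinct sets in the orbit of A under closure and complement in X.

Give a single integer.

closure: X∖int(X∖A) = X∖{0, 6, 4} = {2, 5, 3, 1}
Let k=closure and c=complement:
  1. A     = {2, 5}
  2. kA    = {2, 5, 3, 1}
  3. cA    = {0, 6, 4, 3, 1}
  4. ckA   = {0, 6, 4}
  5. kcA   = {0, 6, 4, 5, 3, 1}
  6. ckcA  = {2}
  7. kckcA = {2, 3, 1}
  8. ckckcA = {0, 6, 4, 5}
— saturated at 8

8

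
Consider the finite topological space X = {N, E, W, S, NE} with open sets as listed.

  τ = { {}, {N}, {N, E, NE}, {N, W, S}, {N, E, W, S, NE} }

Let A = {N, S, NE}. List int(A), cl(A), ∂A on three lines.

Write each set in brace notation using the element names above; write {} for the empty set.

opens ⊆ A: {}, {N}; union → int = {N}
complement {E, W}; its interior {}; cl(A) = X∖{} = {N, E, W, S, NE}
boundary = {N, E, W, S, NE} ∖ {N} = {E, W, S, NE}

int(A) = {N}
cl(A)  = {N, E, W, S, NE}
∂A     = {E, W, S, NE}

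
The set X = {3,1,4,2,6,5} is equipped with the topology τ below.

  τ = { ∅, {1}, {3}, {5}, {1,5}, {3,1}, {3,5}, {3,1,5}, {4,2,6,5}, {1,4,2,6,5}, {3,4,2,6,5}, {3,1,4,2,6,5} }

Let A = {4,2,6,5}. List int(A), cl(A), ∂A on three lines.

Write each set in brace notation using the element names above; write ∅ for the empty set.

opens ⊆ A: ∅, {5}, {4,2,6,5}; union → int = {4,2,6,5}
complement {3,1}; its interior {3,1}; cl(A) = X∖{3,1} = {4,2,6,5}
boundary = {4,2,6,5} ∖ {4,2,6,5} = ∅

int(A) = {4,2,6,5}
cl(A)  = {4,2,6,5}
∂A     = ∅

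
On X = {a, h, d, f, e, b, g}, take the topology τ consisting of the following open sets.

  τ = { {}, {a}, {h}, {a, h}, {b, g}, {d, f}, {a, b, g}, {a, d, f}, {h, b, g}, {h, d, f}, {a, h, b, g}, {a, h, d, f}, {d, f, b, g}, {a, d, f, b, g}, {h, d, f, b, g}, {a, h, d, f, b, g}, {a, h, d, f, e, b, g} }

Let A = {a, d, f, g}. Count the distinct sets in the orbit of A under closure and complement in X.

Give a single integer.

complement {h, e, b}; its interior {h}; cl(A) = X∖{h} = {a, d, f, e, b, g}
With k = closure, c = complement:
  1. A     = {a, d, f, g}
  2. kA    = {a, d, f, e, b, g}
  3. cA    = {h, e, b}
  4. ckA   = {h}
  5. kcA   = {h, e, b, g}
  6. kckA  = {h, e}
  7. ckcA  = {a, d, f}
  8. ckckA = {a, d, f, b, g}
  9. kckcA = {a, d, f, e}
  10. ckckcA = {h, b, g}
k, c of each give nothing new

10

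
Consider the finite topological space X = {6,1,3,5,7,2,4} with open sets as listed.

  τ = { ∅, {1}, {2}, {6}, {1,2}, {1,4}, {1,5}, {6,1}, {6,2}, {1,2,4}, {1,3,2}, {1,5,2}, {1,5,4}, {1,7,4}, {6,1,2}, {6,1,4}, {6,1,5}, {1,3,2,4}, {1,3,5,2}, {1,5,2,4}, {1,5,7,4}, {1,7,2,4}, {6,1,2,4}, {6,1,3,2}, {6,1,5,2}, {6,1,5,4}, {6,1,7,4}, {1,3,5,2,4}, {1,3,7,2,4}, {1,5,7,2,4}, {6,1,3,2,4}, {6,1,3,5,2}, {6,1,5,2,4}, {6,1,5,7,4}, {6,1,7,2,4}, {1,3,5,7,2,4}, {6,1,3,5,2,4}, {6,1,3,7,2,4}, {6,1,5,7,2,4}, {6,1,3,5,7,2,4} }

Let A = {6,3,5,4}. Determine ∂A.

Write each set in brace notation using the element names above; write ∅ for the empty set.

opens ⊆ A: ∅, {6}; union → int = {6}
complement {1,7,2}; its interior {1,2}; cl(A) = X∖{1,2} = {6,3,5,7,4}
boundary = {6,3,5,7,4} ∖ {6} = {3,5,7,4}

{3,5,7,4}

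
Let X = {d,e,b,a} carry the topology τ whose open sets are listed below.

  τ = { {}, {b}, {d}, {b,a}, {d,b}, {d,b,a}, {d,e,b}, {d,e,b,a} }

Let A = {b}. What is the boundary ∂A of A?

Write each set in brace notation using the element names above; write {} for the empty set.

{e,a}

opens ⊆ A: {}, {b}; union → int = {b}
complement {d,e,a}; its interior {d}; cl(A) = X∖{d} = {e,b,a}
boundary = {e,b,a} ∖ {b} = {e,a}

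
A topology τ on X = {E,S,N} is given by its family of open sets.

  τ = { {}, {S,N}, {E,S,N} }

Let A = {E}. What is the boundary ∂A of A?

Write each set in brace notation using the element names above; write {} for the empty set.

opens ⊆ A: {}; union → int = {}
complement {S,N}; its interior {S,N}; cl(A) = X∖{S,N} = {E}
boundary = {E} ∖ {} = {E}

{E}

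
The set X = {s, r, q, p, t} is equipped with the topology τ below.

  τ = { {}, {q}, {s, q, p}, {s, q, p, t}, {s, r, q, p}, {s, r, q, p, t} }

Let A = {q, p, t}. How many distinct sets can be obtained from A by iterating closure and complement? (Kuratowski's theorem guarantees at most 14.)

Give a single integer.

6

complement {s, r}; its interior {}; cl(A) = X∖{} = {s, r, q, p, t}
With k = closure, c = complement:
  1. A     = {q, p, t}
  2. kA    = {s, r, q, p, t}
  3. cA    = {s, r}
  4. ckA   = {}
  5. kcA   = {s, r, p, t}
  6. ckcA  = {q}
k, c of each give nothing new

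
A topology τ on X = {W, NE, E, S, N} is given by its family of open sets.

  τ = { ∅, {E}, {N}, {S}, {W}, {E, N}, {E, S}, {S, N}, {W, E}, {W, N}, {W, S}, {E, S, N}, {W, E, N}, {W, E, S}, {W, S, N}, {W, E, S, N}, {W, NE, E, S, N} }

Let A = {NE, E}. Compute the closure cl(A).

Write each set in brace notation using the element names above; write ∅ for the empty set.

closure: X∖int(X∖A) = X∖{W, S, N} = {NE, E}

{NE, E}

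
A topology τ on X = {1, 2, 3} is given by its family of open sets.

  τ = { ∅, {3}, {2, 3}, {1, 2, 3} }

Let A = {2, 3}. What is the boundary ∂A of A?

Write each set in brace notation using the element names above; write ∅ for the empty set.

{1}

interior: largest open inside A is {2, 3} (from ∅, {3}, {2, 3})
cl via duality: int({1}) = ∅, so X∖∅ = {1, 2, 3}
cl∖int = {1}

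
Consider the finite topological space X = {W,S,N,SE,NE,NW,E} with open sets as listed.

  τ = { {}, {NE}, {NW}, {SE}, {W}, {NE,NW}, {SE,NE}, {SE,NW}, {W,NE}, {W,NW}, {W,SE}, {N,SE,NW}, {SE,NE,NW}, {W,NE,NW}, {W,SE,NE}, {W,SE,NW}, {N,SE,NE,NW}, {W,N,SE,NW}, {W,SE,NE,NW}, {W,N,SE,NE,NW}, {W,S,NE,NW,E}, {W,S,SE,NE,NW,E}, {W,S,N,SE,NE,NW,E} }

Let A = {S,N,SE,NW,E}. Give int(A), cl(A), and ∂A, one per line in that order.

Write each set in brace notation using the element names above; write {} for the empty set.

interior: largest open inside A is {N,SE,NW} (from {}, {NW}, {SE}, {SE,NW}, {N,SE,NW})
cl via duality: int({W,NE}) = {W,NE}, so X∖{W,NE} = {S,N,SE,NW,E}
cl∖int = {S,E}

int(A) = {N,SE,NW}
cl(A)  = {S,N,SE,NW,E}
∂A     = {S,E}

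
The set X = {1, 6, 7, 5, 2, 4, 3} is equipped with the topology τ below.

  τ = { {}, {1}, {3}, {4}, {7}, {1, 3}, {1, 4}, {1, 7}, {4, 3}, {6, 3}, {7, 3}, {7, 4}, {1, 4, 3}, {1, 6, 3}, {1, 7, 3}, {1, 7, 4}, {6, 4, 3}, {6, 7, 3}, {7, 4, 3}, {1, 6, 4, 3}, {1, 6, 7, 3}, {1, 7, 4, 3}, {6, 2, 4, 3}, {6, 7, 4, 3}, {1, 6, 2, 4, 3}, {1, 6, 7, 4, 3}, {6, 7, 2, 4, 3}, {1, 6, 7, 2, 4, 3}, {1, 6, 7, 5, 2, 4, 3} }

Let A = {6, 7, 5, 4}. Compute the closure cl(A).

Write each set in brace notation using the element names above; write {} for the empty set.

closure: X∖int(X∖A) = X∖{1, 3} = {6, 7, 5, 2, 4}

{6, 7, 5, 2, 4}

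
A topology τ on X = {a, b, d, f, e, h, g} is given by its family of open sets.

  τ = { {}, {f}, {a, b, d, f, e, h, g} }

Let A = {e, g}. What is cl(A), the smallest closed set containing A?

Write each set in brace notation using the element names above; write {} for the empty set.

{a, b, d, e, h, g}

X∖A={a, b, d, f, h}, int(X∖A)={f}, hence cl(A)={a, b, d, e, h, g}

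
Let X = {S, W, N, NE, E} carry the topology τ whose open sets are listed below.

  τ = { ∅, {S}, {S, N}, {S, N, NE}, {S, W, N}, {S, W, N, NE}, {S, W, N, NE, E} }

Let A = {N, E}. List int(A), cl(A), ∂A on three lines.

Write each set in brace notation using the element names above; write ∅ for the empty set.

opens ⊆ A: ∅; union → int = ∅
complement {S, W, NE}; its interior {S}; cl(A) = X∖{S} = {W, N, NE, E}
boundary = {W, N, NE, E} ∖ ∅ = {W, N, NE, E}

int(A) = ∅
cl(A)  = {W, N, NE, E}
∂A     = {W, N, NE, E}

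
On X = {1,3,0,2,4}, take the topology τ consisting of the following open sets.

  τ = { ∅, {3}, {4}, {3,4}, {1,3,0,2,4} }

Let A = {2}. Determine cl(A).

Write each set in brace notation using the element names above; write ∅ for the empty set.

cl via duality: int({1,3,0,4}) = {3,4}, so X∖{3,4} = {1,0,2}

{1,0,2}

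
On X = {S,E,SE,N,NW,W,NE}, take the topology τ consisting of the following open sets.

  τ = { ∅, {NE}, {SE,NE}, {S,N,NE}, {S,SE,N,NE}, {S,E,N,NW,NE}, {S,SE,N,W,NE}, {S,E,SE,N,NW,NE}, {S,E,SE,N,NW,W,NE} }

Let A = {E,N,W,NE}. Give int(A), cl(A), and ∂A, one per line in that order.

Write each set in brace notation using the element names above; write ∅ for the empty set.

int(A) = {NE}
cl(A)  = {S,E,SE,N,NW,W,NE}
∂A     = {S,E,SE,N,NW,W}

interior: largest open inside A is {NE} (from ∅, {NE})
cl via duality: int({S,SE,NW}) = ∅, so X∖∅ = {S,E,SE,N,NW,W,NE}
cl∖int = {S,E,SE,N,NW,W}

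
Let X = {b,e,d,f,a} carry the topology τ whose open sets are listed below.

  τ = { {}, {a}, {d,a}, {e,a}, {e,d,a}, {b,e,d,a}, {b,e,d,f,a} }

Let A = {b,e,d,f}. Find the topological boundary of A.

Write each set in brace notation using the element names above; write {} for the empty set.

opens ⊆ A: {}; union → int = {}
complement {a}; its interior {a}; cl(A) = X∖{a} = {b,e,d,f}
boundary = {b,e,d,f} ∖ {} = {b,e,d,f}

{b,e,d,f}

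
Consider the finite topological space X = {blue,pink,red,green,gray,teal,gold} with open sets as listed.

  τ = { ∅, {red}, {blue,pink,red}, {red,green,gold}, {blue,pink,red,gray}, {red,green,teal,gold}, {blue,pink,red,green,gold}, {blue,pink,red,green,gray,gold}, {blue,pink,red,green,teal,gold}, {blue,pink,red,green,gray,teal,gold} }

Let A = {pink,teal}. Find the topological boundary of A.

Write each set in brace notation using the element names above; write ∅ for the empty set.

{blue,pink,gray,teal}

open subsets of A: ∅; so int(A) = ∅
closure: X∖int(X∖A) = X∖{red,green,gold} = {blue,pink,gray,teal}
∂A = {blue,pink,gray,teal} minus ∅ = {blue,pink,gray,teal}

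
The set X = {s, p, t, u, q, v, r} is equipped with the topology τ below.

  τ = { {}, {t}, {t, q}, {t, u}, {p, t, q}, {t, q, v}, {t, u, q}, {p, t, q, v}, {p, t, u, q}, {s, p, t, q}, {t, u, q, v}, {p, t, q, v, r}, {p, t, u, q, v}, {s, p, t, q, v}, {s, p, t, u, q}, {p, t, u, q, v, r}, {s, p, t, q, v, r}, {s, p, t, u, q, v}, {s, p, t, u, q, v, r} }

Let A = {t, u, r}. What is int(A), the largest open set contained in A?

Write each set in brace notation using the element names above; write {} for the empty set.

{t, u}

U open, U⊆A: {}, {t}, {t, u}. int(A) = ⋃ = {t, u}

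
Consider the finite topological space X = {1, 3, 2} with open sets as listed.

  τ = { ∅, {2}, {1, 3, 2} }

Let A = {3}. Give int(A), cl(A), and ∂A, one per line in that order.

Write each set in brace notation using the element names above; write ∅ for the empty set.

int(A) = ∅
cl(A)  = {1, 3}
∂A     = {1, 3}

interior: largest open inside A is ∅ (from ∅)
cl via duality: int({1, 2}) = {2}, so X∖{2} = {1, 3}
cl∖int = {1, 3}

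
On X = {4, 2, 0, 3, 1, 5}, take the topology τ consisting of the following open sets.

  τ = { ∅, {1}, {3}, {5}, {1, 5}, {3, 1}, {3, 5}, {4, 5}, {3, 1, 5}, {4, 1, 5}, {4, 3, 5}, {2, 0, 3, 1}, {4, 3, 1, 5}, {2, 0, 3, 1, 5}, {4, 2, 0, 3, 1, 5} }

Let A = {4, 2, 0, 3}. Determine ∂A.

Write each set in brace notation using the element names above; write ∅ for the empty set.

opens ⊆ A: ∅, {3}; union → int = {3}
complement {1, 5}; its interior {1, 5}; cl(A) = X∖{1, 5} = {4, 2, 0, 3}
boundary = {4, 2, 0, 3} ∖ {3} = {4, 2, 0}

{4, 2, 0}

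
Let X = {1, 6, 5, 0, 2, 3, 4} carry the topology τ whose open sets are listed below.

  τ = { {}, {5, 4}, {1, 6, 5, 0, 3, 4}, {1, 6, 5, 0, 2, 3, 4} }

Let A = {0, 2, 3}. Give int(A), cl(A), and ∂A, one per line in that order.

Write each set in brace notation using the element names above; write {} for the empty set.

open subsets of A: {}; so int(A) = {}
closure: X∖int(X∖A) = X∖{5, 4} = {1, 6, 0, 2, 3}
∂A = {1, 6, 0, 2, 3} minus {} = {1, 6, 0, 2, 3}

int(A) = {}
cl(A)  = {1, 6, 0, 2, 3}
∂A     = {1, 6, 0, 2, 3}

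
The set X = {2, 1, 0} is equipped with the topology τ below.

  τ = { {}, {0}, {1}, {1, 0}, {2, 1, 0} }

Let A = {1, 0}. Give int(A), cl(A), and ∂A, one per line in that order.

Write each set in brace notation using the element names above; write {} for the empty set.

int(A) = {1, 0}
cl(A)  = {2, 1, 0}
∂A     = {2}

open subsets of A: {}, {0}, {1}, {1, 0}; so int(A) = {1, 0}
closure: X∖int(X∖A) = X∖{} = {2, 1, 0}
∂A = {2, 1, 0} minus {1, 0} = {2}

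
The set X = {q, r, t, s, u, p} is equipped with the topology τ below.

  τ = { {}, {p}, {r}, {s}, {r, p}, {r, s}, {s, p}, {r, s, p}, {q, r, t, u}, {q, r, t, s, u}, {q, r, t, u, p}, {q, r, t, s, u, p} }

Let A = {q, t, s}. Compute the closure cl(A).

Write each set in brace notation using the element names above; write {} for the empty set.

{q, t, s, u}

complement {r, u, p}; its interior {r, p}; cl(A) = X∖{r, p} = {q, t, s, u}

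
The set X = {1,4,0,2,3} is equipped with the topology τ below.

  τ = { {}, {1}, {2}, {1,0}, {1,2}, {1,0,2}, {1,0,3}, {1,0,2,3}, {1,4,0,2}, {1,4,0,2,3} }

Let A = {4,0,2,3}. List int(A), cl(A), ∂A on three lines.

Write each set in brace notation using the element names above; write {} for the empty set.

U open, U⊆A: {}, {2}. int(A) = ⋃ = {2}
X∖A={1}, int(X∖A)={1}, hence cl(A)={4,0,2,3}
∂A: remove int from cl → {4,0,3}

int(A) = {2}
cl(A)  = {4,0,2,3}
∂A     = {4,0,3}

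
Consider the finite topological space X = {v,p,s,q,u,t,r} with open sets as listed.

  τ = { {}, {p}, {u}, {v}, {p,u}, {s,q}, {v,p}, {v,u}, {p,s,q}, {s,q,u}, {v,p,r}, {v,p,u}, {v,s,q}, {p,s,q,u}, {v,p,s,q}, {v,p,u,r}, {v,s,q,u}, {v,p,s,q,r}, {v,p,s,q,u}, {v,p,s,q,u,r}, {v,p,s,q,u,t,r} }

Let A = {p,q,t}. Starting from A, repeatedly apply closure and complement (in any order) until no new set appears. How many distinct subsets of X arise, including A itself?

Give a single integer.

complement {v,s,u,r}; its interior {v,u}; cl(A) = X∖{v,u} = {p,s,q,t,r}
With k = closure, c = complement:
  1. A     = {p,q,t}
  2. kA    = {p,s,q,t,r}
  3. cA    = {v,s,u,r}
  4. ckA   = {v,u}
  5. kcA   = {v,s,q,u,t,r}
  6. kckA  = {v,u,t,r}
  7. ckcA  = {p}
  8. ckckA = {p,s,q}
  9. kckcA = {p,t,r}
  10. ckckcA = {v,s,q,u}
k, c of each give nothing new

10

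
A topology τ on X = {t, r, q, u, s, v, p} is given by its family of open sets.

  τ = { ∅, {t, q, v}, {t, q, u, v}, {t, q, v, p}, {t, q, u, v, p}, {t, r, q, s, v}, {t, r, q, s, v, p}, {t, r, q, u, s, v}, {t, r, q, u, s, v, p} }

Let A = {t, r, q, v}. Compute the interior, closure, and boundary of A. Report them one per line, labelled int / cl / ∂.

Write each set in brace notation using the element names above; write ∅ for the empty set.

int(A) = {t, q, v}
cl(A)  = {t, r, q, u, s, v, p}
∂A     = {r, u, s, p}

U open, U⊆A: ∅, {t, q, v}. int(A) = ⋃ = {t, q, v}
X∖A={u, s, p}, int(X∖A)=∅, hence cl(A)={t, r, q, u, s, v, p}
∂A: remove int from cl → {r, u, s, p}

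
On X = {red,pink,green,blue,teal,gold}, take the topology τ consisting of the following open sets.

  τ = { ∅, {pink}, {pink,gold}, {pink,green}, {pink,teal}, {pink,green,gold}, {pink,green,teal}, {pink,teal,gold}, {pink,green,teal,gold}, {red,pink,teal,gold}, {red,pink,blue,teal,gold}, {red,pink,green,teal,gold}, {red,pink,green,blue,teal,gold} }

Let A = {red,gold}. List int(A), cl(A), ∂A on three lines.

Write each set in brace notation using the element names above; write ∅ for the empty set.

interior: largest open inside A is ∅ (from ∅)
cl via duality: int({pink,green,blue,teal}) = {pink,green,teal}, so X∖{pink,green,teal} = {red,blue,gold}
cl∖int = {red,blue,gold}

int(A) = ∅
cl(A)  = {red,blue,gold}
∂A     = {red,blue,gold}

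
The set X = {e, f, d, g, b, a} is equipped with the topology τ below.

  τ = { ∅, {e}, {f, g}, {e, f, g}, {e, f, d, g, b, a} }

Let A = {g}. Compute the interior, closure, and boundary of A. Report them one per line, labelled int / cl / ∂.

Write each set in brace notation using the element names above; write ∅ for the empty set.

open subsets of A: ∅; so int(A) = ∅
closure: X∖int(X∖A) = X∖{e} = {f, d, g, b, a}
∂A = {f, d, g, b, a} minus ∅ = {f, d, g, b, a}

int(A) = ∅
cl(A)  = {f, d, g, b, a}
∂A     = {f, d, g, b, a}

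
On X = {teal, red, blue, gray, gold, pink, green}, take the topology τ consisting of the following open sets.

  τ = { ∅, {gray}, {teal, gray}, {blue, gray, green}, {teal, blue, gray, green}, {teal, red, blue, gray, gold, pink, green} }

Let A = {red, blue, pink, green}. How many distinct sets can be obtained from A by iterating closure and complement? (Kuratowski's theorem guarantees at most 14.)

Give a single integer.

complement {teal, gray, gold}; its interior {teal, gray}; cl(A) = X∖{teal, gray} = {red, blue, gold, pink, green}
With k = closure, c = complement:
  1. A     = {red, blue, pink, green}
  2. kA    = {red, blue, gold, pink, green}
  3. cA    = {teal, gray, gold}
  4. ckA   = {teal, gray}
  5. kcA   = {teal, red, blue, gray, gold, pink, green}
  6. ckcA  = ∅
k, c of each give nothing new

6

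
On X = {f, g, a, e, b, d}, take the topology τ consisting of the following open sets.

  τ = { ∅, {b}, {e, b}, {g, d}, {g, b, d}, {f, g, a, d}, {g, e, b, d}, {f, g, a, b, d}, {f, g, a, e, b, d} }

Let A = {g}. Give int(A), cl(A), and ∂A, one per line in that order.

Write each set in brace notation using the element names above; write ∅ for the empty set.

int(A) = ∅
cl(A)  = {f, g, a, d}
∂A     = {f, g, a, d}

interior: largest open inside A is ∅ (from ∅)
cl via duality: int({f, a, e, b, d}) = {e, b}, so X∖{e, b} = {f, g, a, d}
cl∖int = {f, g, a, d}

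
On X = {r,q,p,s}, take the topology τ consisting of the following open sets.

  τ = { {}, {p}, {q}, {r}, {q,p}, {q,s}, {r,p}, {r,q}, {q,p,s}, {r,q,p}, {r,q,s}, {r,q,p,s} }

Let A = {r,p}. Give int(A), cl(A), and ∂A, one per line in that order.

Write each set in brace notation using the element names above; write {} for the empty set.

int(A) = {r,p}
cl(A)  = {r,p}
∂A     = {}

opens ⊆ A: {}, {r}, {p}, {r,p}; union → int = {r,p}
complement {q,s}; its interior {q,s}; cl(A) = X∖{q,s} = {r,p}
boundary = {r,p} ∖ {r,p} = {}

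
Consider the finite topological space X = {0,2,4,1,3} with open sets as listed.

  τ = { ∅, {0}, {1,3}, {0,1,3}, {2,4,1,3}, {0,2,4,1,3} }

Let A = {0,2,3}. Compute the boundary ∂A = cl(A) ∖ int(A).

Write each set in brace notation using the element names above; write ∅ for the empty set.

{2,4,1,3}

open subsets of A: ∅, {0}; so int(A) = {0}
closure: X∖int(X∖A) = X∖∅ = {0,2,4,1,3}
∂A = {0,2,4,1,3} minus {0} = {2,4,1,3}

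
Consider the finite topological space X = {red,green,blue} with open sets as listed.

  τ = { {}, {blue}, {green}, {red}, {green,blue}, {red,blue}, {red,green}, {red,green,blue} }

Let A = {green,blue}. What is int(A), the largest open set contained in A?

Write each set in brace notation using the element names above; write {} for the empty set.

interior: largest open inside A is {green,blue} (from {}, {green}, {blue}, {green,blue})

{green,blue}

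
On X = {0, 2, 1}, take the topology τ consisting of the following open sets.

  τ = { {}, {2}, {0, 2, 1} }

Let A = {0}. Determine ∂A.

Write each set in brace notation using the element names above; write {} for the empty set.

{0, 1}

interior: largest open inside A is {} (from {})
cl via duality: int({2, 1}) = {2}, so X∖{2} = {0, 1}
cl∖int = {0, 1}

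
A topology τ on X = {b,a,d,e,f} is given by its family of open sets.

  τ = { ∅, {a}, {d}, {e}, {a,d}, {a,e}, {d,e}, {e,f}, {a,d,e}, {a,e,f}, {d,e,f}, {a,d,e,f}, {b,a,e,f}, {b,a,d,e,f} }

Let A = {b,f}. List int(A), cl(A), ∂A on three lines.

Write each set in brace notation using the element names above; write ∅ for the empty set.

int(A) = ∅
cl(A)  = {b,f}
∂A     = {b,f}

opens ⊆ A: ∅; union → int = ∅
complement {a,d,e}; its interior {a,d,e}; cl(A) = X∖{a,d,e} = {b,f}
boundary = {b,f} ∖ ∅ = {b,f}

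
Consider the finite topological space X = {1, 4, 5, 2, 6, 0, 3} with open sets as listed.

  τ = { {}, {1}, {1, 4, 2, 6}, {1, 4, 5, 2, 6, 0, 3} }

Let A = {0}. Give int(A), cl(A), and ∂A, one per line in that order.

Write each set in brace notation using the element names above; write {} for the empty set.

U open, U⊆A: {}. int(A) = ⋃ = {}
X∖A={1, 4, 5, 2, 6, 3}, int(X∖A)={1, 4, 2, 6}, hence cl(A)={5, 0, 3}
∂A: remove int from cl → {5, 0, 3}

int(A) = {}
cl(A)  = {5, 0, 3}
∂A     = {5, 0, 3}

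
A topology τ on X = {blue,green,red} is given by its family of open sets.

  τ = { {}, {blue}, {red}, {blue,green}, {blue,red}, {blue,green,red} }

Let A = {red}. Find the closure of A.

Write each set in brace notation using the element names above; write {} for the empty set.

{red}

complement {blue,green}; its interior {blue,green}; cl(A) = X∖{blue,green} = {red}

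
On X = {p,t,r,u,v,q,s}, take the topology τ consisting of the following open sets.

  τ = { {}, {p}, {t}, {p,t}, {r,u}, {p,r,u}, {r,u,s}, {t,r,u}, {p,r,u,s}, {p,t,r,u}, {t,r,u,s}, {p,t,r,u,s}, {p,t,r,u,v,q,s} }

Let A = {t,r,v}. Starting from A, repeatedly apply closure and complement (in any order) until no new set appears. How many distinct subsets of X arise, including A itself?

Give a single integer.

X∖A={p,u,q,s}, int(X∖A)={p}, hence cl(A)={t,r,u,v,q,s}
Orbit (k=closure, c=complement):
  1. A     = {t,r,v}
  2. kA    = {t,r,u,v,q,s}
  3. cA    = {p,u,q,s}
  4. ckA   = {p}
  5. kcA   = {p,r,u,v,q,s}
  6. kckA  = {p,v,q}
  7. ckcA  = {t}
  8. ckckA = {t,r,u,s}
  9. kckcA = {t,v,q}
  10. ckckcA = {p,r,u,s}
(closed under both — stop)

10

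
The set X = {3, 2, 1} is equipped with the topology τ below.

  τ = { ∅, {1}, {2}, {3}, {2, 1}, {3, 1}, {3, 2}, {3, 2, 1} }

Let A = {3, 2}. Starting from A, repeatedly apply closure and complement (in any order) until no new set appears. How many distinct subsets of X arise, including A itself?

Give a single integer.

2

X∖A={1}, int(X∖A)={1}, hence cl(A)={3, 2}
Orbit (k=closure, c=complement):
  1. A     = {3, 2}
  2. cA    = {1}
(closed under both — stop)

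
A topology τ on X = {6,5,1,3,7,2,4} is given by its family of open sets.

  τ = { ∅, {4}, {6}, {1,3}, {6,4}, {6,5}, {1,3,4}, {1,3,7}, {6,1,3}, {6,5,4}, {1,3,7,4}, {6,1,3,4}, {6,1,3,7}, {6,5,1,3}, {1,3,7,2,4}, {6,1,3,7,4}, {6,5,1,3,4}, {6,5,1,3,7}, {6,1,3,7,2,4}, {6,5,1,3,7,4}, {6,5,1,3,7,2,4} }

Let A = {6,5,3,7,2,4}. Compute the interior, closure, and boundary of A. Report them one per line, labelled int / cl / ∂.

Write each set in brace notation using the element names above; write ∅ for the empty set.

opens ⊆ A: ∅, {6}, {4}, {6,4}, {6,5}, {6,5,4}; union → int = {6,5,4}
complement {1}; its interior ∅; cl(A) = X∖∅ = {6,5,1,3,7,2,4}
boundary = {6,5,1,3,7,2,4} ∖ {6,5,4} = {1,3,7,2}

int(A) = {6,5,4}
cl(A)  = {6,5,1,3,7,2,4}
∂A     = {1,3,7,2}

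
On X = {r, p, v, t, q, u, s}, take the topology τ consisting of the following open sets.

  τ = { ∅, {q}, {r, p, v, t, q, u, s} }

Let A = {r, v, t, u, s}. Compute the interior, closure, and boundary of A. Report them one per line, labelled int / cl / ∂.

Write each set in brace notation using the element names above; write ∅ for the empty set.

open subsets of A: ∅; so int(A) = ∅
closure: X∖int(X∖A) = X∖{q} = {r, p, v, t, u, s}
∂A = {r, p, v, t, u, s} minus ∅ = {r, p, v, t, u, s}

int(A) = ∅
cl(A)  = {r, p, v, t, u, s}
∂A     = {r, p, v, t, u, s}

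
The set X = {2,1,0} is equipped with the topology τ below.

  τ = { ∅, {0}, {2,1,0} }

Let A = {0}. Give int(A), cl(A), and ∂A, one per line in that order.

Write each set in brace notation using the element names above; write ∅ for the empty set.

int(A) = {0}
cl(A)  = {2,1,0}
∂A     = {2,1}

opens ⊆ A: ∅, {0}; union → int = {0}
complement {2,1}; its interior ∅; cl(A) = X∖∅ = {2,1,0}
boundary = {2,1,0} ∖ {0} = {2,1}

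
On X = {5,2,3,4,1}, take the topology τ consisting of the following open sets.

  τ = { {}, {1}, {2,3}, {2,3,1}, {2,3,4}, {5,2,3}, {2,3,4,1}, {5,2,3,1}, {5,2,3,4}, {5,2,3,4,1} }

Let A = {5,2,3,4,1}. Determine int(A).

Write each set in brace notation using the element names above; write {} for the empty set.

{5,2,3,4,1}

interior: largest open inside A is {5,2,3,4,1} (from {}, {1}, {2,3}, {5,2,3}, {2,3,4}, {2,3,1}, {5,2,3,1}, {2,3,4,1}, {5,2,3,4}, {5,2,3,4,1})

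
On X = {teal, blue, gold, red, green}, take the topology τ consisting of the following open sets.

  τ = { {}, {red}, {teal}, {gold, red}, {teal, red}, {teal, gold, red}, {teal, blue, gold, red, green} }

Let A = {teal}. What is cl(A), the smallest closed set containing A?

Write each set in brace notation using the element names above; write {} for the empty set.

complement {blue, gold, red, green}; its interior {gold, red}; cl(A) = X∖{gold, red} = {teal, blue, green}

{teal, blue, green}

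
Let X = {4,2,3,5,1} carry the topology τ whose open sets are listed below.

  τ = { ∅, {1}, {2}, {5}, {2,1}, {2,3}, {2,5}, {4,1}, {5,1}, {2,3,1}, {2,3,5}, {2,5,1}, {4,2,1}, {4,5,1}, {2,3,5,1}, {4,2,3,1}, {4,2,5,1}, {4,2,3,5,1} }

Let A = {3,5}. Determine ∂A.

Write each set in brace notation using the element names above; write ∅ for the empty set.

open subsets of A: ∅, {5}; so int(A) = {5}
closure: X∖int(X∖A) = X∖{4,2,1} = {3,5}
∂A = {3,5} minus {5} = {3}

{3}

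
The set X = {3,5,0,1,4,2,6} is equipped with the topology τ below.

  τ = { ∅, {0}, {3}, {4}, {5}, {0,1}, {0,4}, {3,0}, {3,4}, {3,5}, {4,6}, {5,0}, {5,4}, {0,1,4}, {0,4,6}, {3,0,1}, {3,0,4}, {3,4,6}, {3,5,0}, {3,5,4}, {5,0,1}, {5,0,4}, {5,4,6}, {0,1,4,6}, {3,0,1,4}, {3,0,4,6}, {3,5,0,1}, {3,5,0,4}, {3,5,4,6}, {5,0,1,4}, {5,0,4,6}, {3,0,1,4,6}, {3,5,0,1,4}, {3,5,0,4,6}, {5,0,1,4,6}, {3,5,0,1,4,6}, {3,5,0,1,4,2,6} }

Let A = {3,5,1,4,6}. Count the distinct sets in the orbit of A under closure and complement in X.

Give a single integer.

8

cl via duality: int({0,2}) = {0}, so X∖{0} = {3,5,1,4,2,6}
Write k for closure, c for complement:
  1. A     = {3,5,1,4,6}
  2. kA    = {3,5,1,4,2,6}
  3. cA    = {0,2}
  4. ckA   = {0}
  5. kcA   = {0,1,2}
  6. ckcA  = {3,5,4,6}
  7. kckcA = {3,5,4,2,6}
  8. ckckcA = {0,1}
applying k or c yields no new set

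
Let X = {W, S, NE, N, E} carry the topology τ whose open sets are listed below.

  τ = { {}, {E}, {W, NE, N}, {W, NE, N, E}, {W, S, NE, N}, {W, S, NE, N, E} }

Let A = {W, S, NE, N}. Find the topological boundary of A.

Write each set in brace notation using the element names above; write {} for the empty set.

{}

interior: largest open inside A is {W, S, NE, N} (from {}, {W, NE, N}, {W, S, NE, N})
cl via duality: int({E}) = {E}, so X∖{E} = {W, S, NE, N}
cl∖int = {}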